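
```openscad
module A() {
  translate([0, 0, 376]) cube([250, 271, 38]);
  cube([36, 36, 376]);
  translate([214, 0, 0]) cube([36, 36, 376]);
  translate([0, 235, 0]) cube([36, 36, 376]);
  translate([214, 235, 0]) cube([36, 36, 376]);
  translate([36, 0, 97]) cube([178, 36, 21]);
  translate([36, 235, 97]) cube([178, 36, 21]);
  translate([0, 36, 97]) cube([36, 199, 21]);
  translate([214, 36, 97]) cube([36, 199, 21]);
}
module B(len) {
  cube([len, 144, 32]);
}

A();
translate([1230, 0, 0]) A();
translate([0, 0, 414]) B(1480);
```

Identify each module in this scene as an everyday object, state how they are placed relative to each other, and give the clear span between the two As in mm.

Second stool starts at x = 1230; first ends at x = 250; clear span = 1230 − 250 = 980 mm.

A is a stool. B is a beam. A beam spans the tops of two stools. The clear span between the two stools is 980 mm.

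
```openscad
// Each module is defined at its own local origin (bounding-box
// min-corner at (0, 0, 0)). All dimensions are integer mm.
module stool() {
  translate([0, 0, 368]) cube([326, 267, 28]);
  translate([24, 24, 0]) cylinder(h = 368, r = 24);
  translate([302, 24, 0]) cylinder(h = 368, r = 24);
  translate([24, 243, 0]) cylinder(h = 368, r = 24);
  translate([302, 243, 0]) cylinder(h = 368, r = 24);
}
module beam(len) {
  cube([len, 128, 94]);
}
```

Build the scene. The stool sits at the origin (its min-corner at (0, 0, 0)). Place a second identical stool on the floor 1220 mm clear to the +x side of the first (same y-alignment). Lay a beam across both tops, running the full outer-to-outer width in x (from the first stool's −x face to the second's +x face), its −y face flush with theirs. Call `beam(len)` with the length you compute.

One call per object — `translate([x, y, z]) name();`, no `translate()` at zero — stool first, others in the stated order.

stool();
translate([1546, 0, 0]) stool();
translate([0, 0, 396]) beam(1872);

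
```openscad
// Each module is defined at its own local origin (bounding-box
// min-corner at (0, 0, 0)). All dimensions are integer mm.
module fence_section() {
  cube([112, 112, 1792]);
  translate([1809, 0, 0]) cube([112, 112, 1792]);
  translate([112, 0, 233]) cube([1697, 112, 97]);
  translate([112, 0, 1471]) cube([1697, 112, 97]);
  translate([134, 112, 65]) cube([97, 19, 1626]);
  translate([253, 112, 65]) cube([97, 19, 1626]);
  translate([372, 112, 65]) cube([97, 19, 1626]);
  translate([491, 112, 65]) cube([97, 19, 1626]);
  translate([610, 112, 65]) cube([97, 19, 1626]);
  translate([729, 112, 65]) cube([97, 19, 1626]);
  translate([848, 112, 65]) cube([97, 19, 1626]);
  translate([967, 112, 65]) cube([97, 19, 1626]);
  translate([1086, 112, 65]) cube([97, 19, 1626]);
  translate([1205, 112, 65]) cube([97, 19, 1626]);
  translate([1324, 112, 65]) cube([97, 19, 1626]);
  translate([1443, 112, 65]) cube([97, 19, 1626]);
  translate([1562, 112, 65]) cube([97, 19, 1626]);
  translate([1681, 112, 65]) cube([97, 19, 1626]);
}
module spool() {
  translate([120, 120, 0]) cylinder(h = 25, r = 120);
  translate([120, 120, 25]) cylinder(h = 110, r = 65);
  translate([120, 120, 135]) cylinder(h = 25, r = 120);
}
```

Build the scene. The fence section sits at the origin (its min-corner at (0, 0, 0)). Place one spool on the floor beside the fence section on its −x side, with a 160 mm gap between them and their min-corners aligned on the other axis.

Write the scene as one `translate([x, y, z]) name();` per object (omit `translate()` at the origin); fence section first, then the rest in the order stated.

fence_section();
translate([-400, 0, 0]) spool();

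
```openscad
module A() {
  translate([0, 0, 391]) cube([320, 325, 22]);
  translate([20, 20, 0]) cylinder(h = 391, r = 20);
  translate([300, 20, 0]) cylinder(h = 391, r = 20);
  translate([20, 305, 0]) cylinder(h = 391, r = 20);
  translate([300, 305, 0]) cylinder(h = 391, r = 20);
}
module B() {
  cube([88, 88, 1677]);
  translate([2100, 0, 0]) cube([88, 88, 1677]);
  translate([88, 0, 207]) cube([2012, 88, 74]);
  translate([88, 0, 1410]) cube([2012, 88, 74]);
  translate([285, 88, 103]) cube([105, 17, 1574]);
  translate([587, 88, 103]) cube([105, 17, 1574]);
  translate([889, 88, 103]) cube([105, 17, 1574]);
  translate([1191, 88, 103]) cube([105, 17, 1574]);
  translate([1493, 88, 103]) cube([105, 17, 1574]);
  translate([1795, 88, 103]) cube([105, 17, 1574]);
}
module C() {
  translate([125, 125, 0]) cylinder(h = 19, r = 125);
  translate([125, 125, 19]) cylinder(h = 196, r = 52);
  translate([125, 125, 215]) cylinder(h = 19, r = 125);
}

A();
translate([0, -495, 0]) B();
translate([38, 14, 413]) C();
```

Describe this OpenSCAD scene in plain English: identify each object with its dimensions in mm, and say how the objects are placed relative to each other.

A is a simple wooden stool: a rectangular seat 320 mm (x) by 325 mm (y), 22 mm thick, top face at z = 413 mm, on four round legs, each 40 mm in diameter. The legs rest on z = 0, each leg's axis is inset half a diameter from the nearest pair of seat edges (so the leg's bounding box is flush with the corner).

B is a fence section. Two 88×88 mm posts, 1677 mm tall, stand on the floor with a clear span of 2012 mm between their inner faces. Two horizontal rails of 88×74 mm section span the gap between the posts with their undersides at z = 207 mm and z = 1410 mm, flush with the posts' −y face. 6 pickets, each 105 mm wide, 17 mm thick and 1574 mm tall, are fixed to the +y face of the rails with their bottoms at z = 103 mm, evenly spaced across the span with equal gaps (rounded down to the nearest mm) at the −x end and between each pair — any rounding remainder accumulates at the +x end.

C is a spool: two coaxial disc flanges of radius 125 mm and thickness 19 mm, joined by a core cylinder of radius 52 mm and height 196 mm. The lower flange rests on z = 0 and the three cylinders share a vertical axis.

The fence section is on the floor beside the stool on its −y side. The spool is on top of the stool.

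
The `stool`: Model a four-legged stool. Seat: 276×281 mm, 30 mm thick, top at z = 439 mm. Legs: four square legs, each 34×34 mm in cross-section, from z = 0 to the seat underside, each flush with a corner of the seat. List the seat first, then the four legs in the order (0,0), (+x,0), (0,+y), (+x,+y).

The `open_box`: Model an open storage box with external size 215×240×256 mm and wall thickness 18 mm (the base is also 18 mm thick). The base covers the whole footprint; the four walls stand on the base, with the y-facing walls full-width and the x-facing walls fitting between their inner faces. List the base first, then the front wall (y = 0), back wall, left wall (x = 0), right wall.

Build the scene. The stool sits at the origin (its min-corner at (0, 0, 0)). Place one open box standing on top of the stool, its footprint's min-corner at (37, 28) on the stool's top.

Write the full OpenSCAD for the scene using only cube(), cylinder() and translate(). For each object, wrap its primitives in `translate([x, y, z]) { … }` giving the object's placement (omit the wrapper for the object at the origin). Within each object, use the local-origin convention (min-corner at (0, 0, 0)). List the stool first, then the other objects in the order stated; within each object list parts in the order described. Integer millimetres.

translate([0, 0, 409]) cube([276, 281, 30]);
cube([34, 34, 409]);
translate([242, 0, 0]) cube([34, 34, 409]);
translate([0, 247, 0]) cube([34, 34, 409]);
translate([242, 247, 0]) cube([34, 34, 409]);
translate([37, 28, 439]) {
  cube([215, 240, 18]);
  translate([0, 0, 18]) cube([215, 18, 238]);
  translate([0, 222, 18]) cube([215, 18, 238]);
  translate([0, 18, 18]) cube([18, 204, 238]);
  translate([197, 18, 18]) cube([18, 204, 238]);
}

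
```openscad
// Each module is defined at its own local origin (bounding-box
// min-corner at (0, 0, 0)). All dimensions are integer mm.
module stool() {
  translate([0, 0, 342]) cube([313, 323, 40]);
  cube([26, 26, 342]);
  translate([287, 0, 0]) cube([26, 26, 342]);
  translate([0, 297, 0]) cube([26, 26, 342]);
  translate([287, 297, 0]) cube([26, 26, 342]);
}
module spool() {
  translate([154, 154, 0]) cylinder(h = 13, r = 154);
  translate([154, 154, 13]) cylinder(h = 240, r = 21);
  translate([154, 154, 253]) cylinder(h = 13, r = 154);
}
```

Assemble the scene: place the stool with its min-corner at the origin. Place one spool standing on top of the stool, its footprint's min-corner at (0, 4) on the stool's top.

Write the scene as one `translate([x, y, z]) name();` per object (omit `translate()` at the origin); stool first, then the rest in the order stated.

stool();
translate([0, 4, 382]) spool();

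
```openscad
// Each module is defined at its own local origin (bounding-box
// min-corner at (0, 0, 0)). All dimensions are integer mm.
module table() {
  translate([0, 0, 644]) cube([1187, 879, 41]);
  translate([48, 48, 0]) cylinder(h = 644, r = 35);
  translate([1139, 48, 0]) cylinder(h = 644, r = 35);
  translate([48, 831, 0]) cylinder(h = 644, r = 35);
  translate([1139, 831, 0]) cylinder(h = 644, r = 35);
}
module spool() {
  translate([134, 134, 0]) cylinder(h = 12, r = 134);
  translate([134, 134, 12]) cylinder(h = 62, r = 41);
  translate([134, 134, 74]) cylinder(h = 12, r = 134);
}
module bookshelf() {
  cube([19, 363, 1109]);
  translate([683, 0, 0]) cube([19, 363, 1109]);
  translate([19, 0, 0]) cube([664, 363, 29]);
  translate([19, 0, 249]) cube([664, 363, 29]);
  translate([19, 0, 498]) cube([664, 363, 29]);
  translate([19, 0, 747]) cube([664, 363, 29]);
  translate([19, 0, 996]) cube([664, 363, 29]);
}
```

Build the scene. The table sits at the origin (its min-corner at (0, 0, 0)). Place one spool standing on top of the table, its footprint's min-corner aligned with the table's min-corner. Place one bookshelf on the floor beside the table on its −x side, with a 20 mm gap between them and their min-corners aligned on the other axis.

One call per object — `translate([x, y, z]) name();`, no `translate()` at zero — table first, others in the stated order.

table();
translate([0, 0, 685]) spool();
translate([-722, 0, 0]) bookshelf();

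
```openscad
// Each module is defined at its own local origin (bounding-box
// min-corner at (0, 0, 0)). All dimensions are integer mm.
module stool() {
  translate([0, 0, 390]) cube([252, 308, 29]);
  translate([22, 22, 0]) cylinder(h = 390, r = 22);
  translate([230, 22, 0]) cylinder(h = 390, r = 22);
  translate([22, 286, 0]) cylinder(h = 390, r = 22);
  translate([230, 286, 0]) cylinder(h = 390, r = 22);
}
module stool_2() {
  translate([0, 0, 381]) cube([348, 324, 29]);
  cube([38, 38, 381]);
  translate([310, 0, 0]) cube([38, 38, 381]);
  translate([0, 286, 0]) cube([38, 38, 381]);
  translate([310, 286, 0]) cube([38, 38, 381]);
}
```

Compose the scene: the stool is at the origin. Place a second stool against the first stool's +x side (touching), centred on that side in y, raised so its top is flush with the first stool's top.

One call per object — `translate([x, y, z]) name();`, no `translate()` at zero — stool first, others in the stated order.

stool();
translate([252, -8, 9]) stool_2();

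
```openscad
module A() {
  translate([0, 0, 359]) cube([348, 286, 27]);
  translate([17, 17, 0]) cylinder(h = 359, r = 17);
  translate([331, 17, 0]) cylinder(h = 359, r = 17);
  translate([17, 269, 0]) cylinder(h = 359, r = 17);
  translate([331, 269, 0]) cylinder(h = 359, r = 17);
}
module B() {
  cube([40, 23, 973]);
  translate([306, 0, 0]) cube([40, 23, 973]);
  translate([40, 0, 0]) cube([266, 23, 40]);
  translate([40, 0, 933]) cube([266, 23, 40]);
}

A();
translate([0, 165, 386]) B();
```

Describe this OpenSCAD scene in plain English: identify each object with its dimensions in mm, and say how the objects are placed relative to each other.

A is a four-legged stool. The seat is 348×286 mm, 27 mm thick, top at z = 386 mm. It stands on four round legs, each 34 mm in diameter, from z = 0 to the seat underside, each leg's axis is inset half a diameter from the nearest pair of seat edges (so the leg's bounding box is flush with the corner).

B is a rectangular picture frame lying in the x–z plane (depth along y). The opening is 266 mm wide (x) by 893 mm tall (z), surrounded by a border 40 mm wide on all four sides. The frame is 23 mm deep and is made of two full-height vertical stiles with two horizontal rails fitted between them.

The picture frame is on top of the stool.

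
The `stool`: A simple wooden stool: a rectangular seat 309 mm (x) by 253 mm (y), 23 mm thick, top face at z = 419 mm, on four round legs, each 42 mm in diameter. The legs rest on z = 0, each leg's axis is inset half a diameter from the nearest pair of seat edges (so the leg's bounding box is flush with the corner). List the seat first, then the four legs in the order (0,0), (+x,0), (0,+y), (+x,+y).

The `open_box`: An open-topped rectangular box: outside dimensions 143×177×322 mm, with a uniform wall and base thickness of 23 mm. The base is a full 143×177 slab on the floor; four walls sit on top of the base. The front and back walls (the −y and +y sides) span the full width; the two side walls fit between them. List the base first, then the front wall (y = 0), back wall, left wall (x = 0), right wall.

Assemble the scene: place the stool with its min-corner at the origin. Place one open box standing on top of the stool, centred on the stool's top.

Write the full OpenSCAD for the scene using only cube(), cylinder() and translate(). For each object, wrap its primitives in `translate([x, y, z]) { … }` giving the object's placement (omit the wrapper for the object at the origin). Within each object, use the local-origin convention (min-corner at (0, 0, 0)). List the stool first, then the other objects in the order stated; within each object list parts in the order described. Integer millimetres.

translate([0, 0, 396]) cube([309, 253, 23]);
translate([21, 21, 0]) cylinder(h = 396, r = 21);
translate([288, 21, 0]) cylinder(h = 396, r = 21);
translate([21, 232, 0]) cylinder(h = 396, r = 21);
translate([288, 232, 0]) cylinder(h = 396, r = 21);
translate([83, 38, 419]) {
  cube([143, 177, 23]);
  translate([0, 0, 23]) cube([143, 23, 299]);
  translate([0, 154, 23]) cube([143, 23, 299]);
  translate([0, 23, 23]) cube([23, 131, 299]);
  translate([120, 23, 23]) cube([23, 131, 299]);
}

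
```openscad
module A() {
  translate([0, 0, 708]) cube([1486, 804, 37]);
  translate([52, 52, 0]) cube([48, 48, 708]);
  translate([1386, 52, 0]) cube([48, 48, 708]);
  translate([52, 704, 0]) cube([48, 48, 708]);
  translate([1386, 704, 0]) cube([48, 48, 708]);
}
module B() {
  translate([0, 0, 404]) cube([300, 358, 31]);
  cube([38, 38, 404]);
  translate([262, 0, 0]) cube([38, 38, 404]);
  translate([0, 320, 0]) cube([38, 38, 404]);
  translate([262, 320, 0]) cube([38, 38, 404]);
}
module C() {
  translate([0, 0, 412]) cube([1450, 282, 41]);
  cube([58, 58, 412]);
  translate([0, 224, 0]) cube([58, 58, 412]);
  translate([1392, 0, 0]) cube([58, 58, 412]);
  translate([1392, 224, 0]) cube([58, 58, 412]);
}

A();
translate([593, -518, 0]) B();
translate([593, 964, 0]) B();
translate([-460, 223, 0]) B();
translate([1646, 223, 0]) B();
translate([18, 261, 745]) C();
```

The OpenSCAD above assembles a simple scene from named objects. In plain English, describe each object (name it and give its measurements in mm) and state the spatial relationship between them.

A is a table: top 1486 mm (x) × 804 mm (y), 37 mm thick, upper face at z = 745 mm, on four 48×48 mm square legs, each inset 52 mm from the nearest pair of top edges, running from z = 0 to the bottom of the top.

B is a four-legged stool. The seat is 300×358 mm, 31 mm thick, top at z = 435 mm. It stands on four square legs, each 38×38 mm in cross-section, from z = 0 to the seat underside, each flush with a corner of the seat.

C is a bench: a 1450×282 mm seat slab, 41 mm thick, top at z = 453 mm, on four 58×58 mm square legs flush with the seat corners and standing on z = 0.

Four stools sit around the table at the −y, +y, −x, +x sides. The bench is on top of the table, centred.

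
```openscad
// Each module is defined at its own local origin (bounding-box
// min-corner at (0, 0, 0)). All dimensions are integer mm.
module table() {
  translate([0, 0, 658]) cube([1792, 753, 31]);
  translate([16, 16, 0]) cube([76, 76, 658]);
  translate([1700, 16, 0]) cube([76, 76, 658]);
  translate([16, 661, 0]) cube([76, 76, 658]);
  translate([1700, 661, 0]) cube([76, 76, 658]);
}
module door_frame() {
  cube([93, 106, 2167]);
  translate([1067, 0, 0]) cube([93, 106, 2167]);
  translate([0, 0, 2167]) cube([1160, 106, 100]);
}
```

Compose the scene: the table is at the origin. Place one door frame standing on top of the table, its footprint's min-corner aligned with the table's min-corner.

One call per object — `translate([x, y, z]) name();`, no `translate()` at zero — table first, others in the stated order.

table();
translate([0, 0, 689]) door_frame();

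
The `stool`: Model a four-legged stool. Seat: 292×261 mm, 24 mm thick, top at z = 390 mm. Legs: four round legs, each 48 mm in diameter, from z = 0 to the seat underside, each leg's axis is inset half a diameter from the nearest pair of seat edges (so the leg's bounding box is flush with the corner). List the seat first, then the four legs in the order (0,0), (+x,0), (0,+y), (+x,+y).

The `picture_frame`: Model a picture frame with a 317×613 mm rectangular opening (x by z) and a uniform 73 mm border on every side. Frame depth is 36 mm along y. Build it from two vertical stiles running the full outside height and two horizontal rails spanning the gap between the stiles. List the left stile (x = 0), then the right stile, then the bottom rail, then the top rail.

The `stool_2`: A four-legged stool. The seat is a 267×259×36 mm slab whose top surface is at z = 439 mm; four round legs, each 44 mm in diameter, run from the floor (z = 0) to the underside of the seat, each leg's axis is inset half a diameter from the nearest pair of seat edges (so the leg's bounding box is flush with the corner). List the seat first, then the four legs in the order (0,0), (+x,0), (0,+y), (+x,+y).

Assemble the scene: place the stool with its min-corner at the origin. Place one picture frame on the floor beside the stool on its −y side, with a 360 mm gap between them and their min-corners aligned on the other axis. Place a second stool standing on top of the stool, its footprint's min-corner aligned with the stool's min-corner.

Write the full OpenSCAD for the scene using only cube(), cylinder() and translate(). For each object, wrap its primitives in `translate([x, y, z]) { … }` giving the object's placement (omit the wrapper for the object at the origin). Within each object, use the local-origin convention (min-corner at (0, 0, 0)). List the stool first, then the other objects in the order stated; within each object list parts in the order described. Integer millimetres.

translate([0, 0, 366]) cube([292, 261, 24]);
translate([24, 24, 0]) cylinder(h = 366, r = 24);
translate([268, 24, 0]) cylinder(h = 366, r = 24);
translate([24, 237, 0]) cylinder(h = 366, r = 24);
translate([268, 237, 0]) cylinder(h = 366, r = 24);
translate([0, -396, 0]) {
  cube([73, 36, 759]);
  translate([390, 0, 0]) cube([73, 36, 759]);
  translate([73, 0, 0]) cube([317, 36, 73]);
  translate([73, 0, 686]) cube([317, 36, 73]);
}
translate([0, 0, 390]) {
  translate([0, 0, 403]) cube([267, 259, 36]);
  translate([22, 22, 0]) cylinder(h = 403, r = 22);
  translate([245, 22, 0]) cylinder(h = 403, r = 22);
  translate([22, 237, 0]) cylinder(h = 403, r = 22);
  translate([245, 237, 0]) cylinder(h = 403, r = 22);
}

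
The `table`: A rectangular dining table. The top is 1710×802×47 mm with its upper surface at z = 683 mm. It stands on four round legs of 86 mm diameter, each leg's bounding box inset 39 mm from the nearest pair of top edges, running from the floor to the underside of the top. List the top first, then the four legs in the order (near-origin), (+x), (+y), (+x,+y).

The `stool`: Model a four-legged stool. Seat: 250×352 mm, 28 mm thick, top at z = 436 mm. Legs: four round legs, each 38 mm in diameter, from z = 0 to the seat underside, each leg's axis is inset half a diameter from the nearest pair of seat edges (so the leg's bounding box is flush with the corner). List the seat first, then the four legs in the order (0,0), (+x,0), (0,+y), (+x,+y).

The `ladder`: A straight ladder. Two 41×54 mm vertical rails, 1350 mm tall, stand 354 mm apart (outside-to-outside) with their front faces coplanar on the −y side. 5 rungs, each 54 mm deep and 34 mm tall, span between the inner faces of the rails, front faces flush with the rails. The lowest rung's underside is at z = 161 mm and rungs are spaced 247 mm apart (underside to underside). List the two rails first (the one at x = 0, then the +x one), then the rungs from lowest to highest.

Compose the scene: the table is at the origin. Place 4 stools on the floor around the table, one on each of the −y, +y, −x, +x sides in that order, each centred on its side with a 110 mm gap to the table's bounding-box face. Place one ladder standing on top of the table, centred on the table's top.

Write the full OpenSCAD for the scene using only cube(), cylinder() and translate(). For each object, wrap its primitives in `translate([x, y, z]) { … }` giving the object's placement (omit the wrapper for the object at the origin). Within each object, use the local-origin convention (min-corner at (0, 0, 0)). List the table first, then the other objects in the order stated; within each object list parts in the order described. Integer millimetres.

translate([0, 0, 636]) cube([1710, 802, 47]);
translate([82, 82, 0]) cylinder(h = 636, r = 43);
translate([1628, 82, 0]) cylinder(h = 636, r = 43);
translate([82, 720, 0]) cylinder(h = 636, r = 43);
translate([1628, 720, 0]) cylinder(h = 636, r = 43);
translate([730, -462, 0]) {
  translate([0, 0, 408]) cube([250, 352, 28]);
  translate([19, 19, 0]) cylinder(h = 408, r = 19);
  translate([231, 19, 0]) cylinder(h = 408, r = 19);
  translate([19, 333, 0]) cylinder(h = 408, r = 19);
  translate([231, 333, 0]) cylinder(h = 408, r = 19);
}
translate([730, 912, 0]) {
  translate([0, 0, 408]) cube([250, 352, 28]);
  translate([19, 19, 0]) cylinder(h = 408, r = 19);
  translate([231, 19, 0]) cylinder(h = 408, r = 19);
  translate([19, 333, 0]) cylinder(h = 408, r = 19);
  translate([231, 333, 0]) cylinder(h = 408, r = 19);
}
translate([-360, 225, 0]) {
  translate([0, 0, 408]) cube([250, 352, 28]);
  translate([19, 19, 0]) cylinder(h = 408, r = 19);
  translate([231, 19, 0]) cylinder(h = 408, r = 19);
  translate([19, 333, 0]) cylinder(h = 408, r = 19);
  translate([231, 333, 0]) cylinder(h = 408, r = 19);
}
translate([1820, 225, 0]) {
  translate([0, 0, 408]) cube([250, 352, 28]);
  translate([19, 19, 0]) cylinder(h = 408, r = 19);
  translate([231, 19, 0]) cylinder(h = 408, r = 19);
  translate([19, 333, 0]) cylinder(h = 408, r = 19);
  translate([231, 333, 0]) cylinder(h = 408, r = 19);
}
translate([678, 374, 683]) {
  cube([41, 54, 1350]);
  translate([313, 0, 0]) cube([41, 54, 1350]);
  translate([41, 0, 161]) cube([272, 54, 34]);
  translate([41, 0, 408]) cube([272, 54, 34]);
  translate([41, 0, 655]) cube([272, 54, 34]);
  translate([41, 0, 902]) cube([272, 54, 34]);
  translate([41, 0, 1149]) cube([272, 54, 34]);
}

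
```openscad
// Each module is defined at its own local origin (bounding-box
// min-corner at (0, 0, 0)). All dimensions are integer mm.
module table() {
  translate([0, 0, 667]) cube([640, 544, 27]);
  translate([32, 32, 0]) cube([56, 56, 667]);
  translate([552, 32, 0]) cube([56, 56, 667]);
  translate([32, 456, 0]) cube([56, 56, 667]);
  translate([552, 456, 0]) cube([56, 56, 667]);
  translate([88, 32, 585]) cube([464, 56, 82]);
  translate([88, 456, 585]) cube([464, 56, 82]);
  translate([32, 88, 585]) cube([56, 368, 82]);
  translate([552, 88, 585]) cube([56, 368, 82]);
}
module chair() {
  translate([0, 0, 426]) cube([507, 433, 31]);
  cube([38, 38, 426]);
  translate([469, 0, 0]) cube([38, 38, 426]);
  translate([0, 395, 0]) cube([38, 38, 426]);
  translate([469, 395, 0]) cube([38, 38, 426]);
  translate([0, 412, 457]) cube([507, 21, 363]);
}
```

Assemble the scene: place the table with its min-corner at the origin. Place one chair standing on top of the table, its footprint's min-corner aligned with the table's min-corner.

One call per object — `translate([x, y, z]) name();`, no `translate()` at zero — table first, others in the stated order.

table();
translate([0, 0, 694]) chair();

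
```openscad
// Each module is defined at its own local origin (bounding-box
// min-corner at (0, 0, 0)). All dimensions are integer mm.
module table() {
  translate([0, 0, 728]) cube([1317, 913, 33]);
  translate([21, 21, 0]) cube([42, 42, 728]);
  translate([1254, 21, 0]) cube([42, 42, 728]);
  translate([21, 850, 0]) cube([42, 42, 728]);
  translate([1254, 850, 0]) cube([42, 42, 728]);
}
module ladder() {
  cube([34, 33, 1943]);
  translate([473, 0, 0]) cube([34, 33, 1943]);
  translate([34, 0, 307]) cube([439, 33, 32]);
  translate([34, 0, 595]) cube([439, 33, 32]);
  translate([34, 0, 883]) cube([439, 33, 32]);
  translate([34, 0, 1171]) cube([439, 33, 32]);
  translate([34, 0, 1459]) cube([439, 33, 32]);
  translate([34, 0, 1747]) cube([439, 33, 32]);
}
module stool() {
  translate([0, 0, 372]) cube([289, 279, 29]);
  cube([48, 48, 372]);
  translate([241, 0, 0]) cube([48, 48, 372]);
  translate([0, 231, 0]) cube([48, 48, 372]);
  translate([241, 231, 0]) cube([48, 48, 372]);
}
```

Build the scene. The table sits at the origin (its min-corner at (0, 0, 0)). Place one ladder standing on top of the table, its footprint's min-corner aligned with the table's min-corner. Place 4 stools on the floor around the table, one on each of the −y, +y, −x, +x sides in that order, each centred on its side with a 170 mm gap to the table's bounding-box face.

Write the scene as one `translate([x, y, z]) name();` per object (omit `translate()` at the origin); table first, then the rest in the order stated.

table();
translate([0, 0, 761]) ladder();
translate([514, -449, 0]) stool();
translate([514, 1083, 0]) stool();
translate([-459, 317, 0]) stool();
translate([1487, 317, 0]) stool();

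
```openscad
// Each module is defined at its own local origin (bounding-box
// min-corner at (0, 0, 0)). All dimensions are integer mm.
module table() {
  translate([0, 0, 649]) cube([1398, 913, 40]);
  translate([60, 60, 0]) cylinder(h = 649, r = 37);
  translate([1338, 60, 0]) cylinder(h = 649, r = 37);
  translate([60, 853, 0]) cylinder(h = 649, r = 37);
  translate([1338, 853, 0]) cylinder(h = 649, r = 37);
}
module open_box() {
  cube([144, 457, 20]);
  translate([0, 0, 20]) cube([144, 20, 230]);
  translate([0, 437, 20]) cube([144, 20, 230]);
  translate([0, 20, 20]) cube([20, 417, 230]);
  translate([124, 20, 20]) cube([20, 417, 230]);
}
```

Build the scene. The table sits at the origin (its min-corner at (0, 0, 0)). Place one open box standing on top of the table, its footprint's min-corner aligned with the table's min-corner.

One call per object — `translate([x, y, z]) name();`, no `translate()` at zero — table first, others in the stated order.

table();
translate([0, 0, 689]) open_box();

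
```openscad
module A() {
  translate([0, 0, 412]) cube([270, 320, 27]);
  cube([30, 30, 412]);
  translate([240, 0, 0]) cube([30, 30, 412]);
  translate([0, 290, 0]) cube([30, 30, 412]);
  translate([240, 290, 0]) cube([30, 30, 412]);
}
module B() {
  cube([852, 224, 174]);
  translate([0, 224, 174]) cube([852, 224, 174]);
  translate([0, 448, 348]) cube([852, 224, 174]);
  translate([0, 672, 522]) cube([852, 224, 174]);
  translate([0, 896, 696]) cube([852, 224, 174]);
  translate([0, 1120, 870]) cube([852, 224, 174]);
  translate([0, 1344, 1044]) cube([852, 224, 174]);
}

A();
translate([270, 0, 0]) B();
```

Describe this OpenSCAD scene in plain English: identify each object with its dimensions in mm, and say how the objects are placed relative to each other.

A is a four-legged stool. The seat is a 270×320×27 mm slab whose top surface is at z = 439 mm; four square legs, each 30×30 mm in cross-section, run from the floor (z = 0) to the underside of the seat, each flush with a corner of the seat.

B is a straight staircase of 7 solid steps. Each step is 852 mm wide (x), 224 mm deep (y, the going) and 174 mm tall (the rise). The first step rests on the floor; each subsequent step sits one going further in +y and one rise higher in +z, directly behind and above the previous step with no overlap.

The staircase is against the stool's +x side, with their −y faces flush.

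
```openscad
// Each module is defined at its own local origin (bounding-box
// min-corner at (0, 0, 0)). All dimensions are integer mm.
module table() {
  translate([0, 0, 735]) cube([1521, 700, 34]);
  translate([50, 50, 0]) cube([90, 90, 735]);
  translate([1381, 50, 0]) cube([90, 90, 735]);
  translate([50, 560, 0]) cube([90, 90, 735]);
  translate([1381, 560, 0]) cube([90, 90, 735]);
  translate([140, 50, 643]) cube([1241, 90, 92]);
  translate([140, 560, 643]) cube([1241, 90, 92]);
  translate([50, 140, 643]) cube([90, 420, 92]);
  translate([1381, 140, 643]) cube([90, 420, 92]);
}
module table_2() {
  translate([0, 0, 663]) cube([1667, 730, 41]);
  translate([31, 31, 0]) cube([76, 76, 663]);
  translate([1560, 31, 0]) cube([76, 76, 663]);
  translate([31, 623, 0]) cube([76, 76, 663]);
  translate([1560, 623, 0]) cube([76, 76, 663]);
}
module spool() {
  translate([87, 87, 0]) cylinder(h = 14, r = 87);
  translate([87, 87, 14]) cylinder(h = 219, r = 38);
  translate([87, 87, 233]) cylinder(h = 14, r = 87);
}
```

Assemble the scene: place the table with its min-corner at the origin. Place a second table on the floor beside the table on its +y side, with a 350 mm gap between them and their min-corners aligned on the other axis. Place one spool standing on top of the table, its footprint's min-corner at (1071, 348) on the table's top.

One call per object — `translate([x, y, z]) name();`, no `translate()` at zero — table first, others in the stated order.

table();
translate([0, 1050, 0]) table_2();
translate([1071, 348, 769]) spool();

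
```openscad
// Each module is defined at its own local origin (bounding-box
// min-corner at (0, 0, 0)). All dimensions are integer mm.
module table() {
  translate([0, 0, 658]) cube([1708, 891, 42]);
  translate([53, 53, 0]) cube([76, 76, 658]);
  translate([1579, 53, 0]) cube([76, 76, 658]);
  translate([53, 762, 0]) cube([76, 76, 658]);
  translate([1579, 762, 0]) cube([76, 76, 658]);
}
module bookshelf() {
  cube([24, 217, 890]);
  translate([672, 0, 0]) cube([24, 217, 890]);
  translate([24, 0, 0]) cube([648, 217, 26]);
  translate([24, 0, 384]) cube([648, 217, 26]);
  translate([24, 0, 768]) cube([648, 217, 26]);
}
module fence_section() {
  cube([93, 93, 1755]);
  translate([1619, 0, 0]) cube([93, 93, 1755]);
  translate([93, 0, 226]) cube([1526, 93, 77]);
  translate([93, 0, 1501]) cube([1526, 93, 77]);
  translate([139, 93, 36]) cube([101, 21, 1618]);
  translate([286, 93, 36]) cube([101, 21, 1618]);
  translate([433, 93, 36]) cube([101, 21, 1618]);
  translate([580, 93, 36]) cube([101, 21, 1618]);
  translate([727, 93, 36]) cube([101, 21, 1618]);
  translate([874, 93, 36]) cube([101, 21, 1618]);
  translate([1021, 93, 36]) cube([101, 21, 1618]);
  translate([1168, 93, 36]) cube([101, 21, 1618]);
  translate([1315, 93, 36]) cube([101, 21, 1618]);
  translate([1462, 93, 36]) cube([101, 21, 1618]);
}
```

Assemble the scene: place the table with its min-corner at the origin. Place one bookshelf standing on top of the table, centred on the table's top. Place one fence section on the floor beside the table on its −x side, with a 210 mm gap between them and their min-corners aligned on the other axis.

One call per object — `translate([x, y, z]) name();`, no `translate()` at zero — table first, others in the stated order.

table();
translate([506, 337, 700]) bookshelf();
translate([-1922, 0, 0]) fence_section();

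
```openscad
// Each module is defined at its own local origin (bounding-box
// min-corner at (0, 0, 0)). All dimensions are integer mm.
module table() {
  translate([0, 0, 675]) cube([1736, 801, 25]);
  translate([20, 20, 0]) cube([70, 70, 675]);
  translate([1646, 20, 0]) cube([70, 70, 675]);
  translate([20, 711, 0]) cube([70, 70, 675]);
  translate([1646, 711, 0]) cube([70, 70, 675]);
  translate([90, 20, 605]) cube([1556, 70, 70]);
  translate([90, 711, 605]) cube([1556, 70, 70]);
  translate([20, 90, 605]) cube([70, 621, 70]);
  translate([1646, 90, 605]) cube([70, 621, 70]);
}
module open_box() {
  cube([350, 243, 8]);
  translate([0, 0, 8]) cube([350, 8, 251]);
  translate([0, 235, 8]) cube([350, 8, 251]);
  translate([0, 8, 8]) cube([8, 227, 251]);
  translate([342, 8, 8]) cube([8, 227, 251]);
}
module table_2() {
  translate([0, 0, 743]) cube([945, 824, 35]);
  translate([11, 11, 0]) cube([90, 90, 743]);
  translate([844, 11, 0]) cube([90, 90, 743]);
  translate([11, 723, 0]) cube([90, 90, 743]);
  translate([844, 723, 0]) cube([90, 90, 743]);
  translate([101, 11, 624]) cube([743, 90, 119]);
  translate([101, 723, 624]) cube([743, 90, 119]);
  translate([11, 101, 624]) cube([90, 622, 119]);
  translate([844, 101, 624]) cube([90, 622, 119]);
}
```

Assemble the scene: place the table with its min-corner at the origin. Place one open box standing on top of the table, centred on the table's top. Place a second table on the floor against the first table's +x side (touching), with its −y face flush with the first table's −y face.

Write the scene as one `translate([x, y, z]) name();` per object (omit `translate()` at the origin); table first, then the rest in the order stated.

table();
translate([693, 279, 700]) open_box();
translate([1736, 0, 0]) table_2();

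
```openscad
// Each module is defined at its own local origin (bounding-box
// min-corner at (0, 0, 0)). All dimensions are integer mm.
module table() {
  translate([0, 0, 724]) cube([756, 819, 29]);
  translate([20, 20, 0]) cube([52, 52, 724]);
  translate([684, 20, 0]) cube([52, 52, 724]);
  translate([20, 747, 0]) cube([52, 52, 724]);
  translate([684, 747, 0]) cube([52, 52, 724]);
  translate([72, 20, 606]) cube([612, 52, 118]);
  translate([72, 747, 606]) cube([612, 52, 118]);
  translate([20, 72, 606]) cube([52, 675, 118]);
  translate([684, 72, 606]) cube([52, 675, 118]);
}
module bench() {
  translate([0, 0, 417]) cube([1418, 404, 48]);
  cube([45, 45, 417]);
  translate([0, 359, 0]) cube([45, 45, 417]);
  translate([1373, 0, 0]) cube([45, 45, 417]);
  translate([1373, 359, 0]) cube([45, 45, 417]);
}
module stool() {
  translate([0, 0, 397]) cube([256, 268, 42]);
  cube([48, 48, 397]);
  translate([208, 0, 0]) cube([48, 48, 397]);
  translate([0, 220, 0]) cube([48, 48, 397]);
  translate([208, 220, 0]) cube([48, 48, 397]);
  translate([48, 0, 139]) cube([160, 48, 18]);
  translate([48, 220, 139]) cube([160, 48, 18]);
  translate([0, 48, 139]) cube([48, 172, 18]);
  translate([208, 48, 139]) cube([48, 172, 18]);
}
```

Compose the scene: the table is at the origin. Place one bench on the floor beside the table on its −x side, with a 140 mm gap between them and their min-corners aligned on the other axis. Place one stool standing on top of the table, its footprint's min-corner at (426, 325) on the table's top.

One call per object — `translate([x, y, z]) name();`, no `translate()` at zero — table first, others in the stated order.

table();
translate([-1558, 0, 0]) bench();
translate([426, 325, 753]) stool();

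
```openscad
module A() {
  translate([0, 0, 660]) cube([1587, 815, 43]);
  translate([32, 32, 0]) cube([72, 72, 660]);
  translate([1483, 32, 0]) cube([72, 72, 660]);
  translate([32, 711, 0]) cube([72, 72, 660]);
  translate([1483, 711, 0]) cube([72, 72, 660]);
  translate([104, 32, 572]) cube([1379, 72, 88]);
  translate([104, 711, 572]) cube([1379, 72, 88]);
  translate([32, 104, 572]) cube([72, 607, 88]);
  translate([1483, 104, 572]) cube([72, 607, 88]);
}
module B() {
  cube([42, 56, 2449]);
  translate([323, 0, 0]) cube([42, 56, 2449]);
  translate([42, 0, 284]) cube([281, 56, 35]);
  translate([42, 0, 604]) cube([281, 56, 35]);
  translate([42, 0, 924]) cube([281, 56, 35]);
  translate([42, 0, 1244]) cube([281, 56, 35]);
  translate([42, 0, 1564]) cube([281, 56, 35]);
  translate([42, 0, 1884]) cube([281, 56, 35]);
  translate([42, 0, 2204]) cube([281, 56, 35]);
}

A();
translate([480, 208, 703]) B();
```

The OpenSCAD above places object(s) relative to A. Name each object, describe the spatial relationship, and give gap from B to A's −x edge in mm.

A is a table. B is a ladder. The ladder is on top of the table. The gap from the ladder to the table's −x edge is 480 mm.

The ladder's min-x is at 480; the table's min-x is 0; gap = 480 mm.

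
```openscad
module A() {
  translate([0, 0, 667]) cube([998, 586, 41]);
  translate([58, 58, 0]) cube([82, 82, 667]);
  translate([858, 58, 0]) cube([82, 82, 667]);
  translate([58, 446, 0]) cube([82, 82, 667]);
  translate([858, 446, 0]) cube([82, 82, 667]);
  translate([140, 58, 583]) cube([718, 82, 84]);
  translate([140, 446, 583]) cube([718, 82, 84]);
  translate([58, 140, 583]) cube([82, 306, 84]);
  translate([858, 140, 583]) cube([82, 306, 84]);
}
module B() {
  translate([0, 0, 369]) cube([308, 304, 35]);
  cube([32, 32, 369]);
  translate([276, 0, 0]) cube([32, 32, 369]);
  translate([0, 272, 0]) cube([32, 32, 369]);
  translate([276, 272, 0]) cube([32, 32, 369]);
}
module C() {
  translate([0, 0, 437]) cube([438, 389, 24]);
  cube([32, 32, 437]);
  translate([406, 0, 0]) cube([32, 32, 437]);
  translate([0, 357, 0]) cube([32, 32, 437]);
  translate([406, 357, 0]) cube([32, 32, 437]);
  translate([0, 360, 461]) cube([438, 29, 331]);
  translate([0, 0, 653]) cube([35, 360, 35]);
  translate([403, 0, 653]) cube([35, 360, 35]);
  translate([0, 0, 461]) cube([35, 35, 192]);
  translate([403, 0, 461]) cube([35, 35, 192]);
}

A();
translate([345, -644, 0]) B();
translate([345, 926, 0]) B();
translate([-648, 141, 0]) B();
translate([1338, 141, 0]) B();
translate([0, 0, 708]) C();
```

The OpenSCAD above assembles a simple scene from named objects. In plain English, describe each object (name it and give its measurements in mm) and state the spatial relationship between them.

A is a table with a 998×586 mm rectangular top, 41 mm thick, top surface at z = 708 mm, supported by four 82×82 mm square legs, each inset 58 mm from the nearest pair of top edges, running from the floor. Four apron rails, 82 mm thick and 84 mm tall, run between adjacent legs with their top edges flush with the underside of the top and their outer faces flush with the legs' outer faces.

B is a four-legged stool. The seat is 308×304 mm, 35 mm thick, top at z = 404 mm. It stands on four square legs, each 32×32 mm in cross-section, from z = 0 to the seat underside, each flush with a corner of the seat.

C is a chair. The seat is a 438×389×24 mm slab with its top at z = 461 mm, on four 32×32 mm corner legs (flush with the seat edges, standing on z = 0). A flat backrest 29 mm thick, 331 mm tall, spans the full seat width and rises from the seat top along its +y edge, rear face flush with the rear of the seat. Two armrests of 35×35 mm section run along each side from the seat's front edge to the front of the backrest, top faces 227 mm above the seat top and outer faces flush with the seat's x-edges; a 35×35 mm post under the front of each armrest stands on the seat at the front corner.

Four stools sit around the table at the −y, +y, −x, +x sides. The chair is on top of the table.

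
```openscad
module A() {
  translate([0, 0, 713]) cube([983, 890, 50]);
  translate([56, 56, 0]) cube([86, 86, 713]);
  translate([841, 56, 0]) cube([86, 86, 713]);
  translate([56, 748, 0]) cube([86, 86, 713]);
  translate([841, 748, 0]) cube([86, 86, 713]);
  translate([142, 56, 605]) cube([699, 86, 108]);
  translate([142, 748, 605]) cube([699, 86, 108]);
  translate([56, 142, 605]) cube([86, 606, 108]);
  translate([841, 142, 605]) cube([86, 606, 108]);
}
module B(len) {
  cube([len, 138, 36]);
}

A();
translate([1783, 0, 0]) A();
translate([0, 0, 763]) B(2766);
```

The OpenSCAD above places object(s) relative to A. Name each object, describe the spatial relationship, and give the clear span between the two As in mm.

A is a table. B is a beam. A beam spans the tops of two tables. The clear span between the two tables is 800 mm.

Second table starts at x = 1783; first ends at x = 983; clear span = 1783 − 983 = 800 mm.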